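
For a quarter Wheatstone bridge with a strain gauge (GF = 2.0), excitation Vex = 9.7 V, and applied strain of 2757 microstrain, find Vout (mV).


Quarter bridge output: Vout = (GF * epsilon * Vex) / 4.
Vout = (2.0 * 2757e-6 * 9.7) / 4
Vout = 0.0534858 / 4 V
Vout = 0.01337145 V = 13.3714 mV

13.3714 mV


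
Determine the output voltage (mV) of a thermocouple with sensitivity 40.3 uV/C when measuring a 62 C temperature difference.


The thermocouple output V = sensitivity * dT.
V = 40.3 uV/C * 62 C
V = 2498.6 uV
V = 2.499 mV

2.499 mV


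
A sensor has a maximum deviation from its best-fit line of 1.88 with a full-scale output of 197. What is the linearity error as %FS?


Linearity error = (max deviation / full scale) * 100%.
Linearity = (1.88 / 197) * 100
Linearity = 0.954 %FS

0.954 %FS


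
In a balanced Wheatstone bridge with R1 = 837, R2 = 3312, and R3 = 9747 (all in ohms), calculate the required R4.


At balance: R1*R4 = R2*R3, so R4 = R2*R3/R1.
R4 = 3312 * 9747 / 837
R4 = 32282064 / 837
R4 = 38568.77 ohm

38568.77 ohm


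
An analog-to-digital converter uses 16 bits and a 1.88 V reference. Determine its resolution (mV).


The resolution (LSB) of an ADC is Vref / 2^n.
LSB = 1.88 / 2^16
LSB = 1.88 / 65536
LSB = 2.869e-05 V = 0.02868652 mV

0.02868652 mV


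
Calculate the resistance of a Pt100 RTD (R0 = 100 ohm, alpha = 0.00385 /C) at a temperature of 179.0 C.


The RTD equation: Rt = R0 * (1 + alpha * T).
Rt = 100 * (1 + 0.00385 * 179.0)
Rt = 100 * (1 + 0.68915)
Rt = 100 * 1.68915
Rt = 168.915 ohm

168.915 ohm


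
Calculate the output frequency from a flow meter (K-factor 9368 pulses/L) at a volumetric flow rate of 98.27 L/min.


Frequency = K * Q / 60 (converting L/min to L/s).
f = 9368 * 98.27 / 60
f = 920593.36 / 60
f = 15343.22 Hz

15343.22 Hz


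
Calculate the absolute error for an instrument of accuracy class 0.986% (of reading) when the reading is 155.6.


Absolute error = (accuracy% / 100) * reading.
Error = (0.986 / 100) * 155.6
Error = 0.00986 * 155.6
Error = 1.5342

1.5342


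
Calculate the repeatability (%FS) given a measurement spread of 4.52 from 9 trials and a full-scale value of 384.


Repeatability = (spread / full scale) * 100%.
R = (4.52 / 384) * 100
R = 1.177 %FS

1.177 %FS


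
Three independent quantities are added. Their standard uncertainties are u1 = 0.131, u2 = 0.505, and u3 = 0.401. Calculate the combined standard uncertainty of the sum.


For a sum of independent quantities, uc = sqrt(u1^2 + u2^2 + u3^2).
uc = sqrt(0.131^2 + 0.505^2 + 0.401^2)
uc = sqrt(0.017161 + 0.255025 + 0.160801)
uc = 0.658

0.658


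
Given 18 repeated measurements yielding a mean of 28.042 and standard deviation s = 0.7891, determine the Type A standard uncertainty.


The standard uncertainty for Type A evaluation is u = s / sqrt(n).
u = 0.7891 / sqrt(18)
u = 0.7891 / 4.2426
u = 0.186

0.186


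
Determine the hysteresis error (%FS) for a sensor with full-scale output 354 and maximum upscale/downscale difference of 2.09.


Hysteresis = (max difference / full scale) * 100%.
H = (2.09 / 354) * 100
H = 0.59 %FS

0.59 %FS


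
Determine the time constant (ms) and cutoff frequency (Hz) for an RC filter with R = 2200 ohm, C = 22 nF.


Time constant: tau = R * C.
tau = 2200 * 2.20e-08 = 4.84e-05 s
tau = 0.0484 ms
Cutoff frequency: fc = 1 / (2*pi*R*C).
fc = 1 / (2*pi*4.84e-05) = 3288.33 Hz

tau = 0.0484 ms, fc = 3288.33 Hz


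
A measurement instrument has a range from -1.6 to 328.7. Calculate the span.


Span = upper range - lower range.
Span = 328.7 - (-1.6)
Span = 330.3

330.3


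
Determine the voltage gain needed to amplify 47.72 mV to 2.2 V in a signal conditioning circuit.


Gain = Vout / Vin (converting to same units).
G = 2.2 V / 47.72 mV
G = 2200.0 mV / 47.72 mV
G = 46.1

46.1


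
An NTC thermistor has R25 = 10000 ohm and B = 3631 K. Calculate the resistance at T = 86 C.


NTC thermistor equation: Rt = R25 * exp(B * (1/T - 1/T25)).
T in Kelvin: 359.15 K, T25 = 298.15 K
1/T - 1/T25 = 1/359.15 - 1/298.15 = -0.00056966
B * (1/T - 1/T25) = 3631 * -0.00056966 = -2.0685
Rt = 10000 * exp(-2.0685) = 1263.8 ohm

1263.8 ohm


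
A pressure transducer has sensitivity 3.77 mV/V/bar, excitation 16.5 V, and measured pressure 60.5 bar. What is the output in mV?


Output = sensitivity * Vex * P.
Vout = 3.77 * 16.5 * 60.5
Vout = 62.205 * 60.5
Vout = 3763.4 mV

3763.4 mV


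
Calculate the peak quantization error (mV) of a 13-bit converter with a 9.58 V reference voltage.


The maximum quantization error is +/- LSB/2.
LSB = Vref / 2^n = 9.58 / 8192 = 0.00116943 V
Max error = LSB / 2 = 0.00116943 / 2 = 0.00058472 V
Max error = 0.5847 mV

0.5847 mV


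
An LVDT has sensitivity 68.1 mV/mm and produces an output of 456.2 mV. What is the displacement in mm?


Displacement = Vout / sensitivity.
d = 456.2 / 68.1
d = 6.699 mm

6.699 mm


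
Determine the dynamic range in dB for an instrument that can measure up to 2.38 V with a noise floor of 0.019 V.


Dynamic range = 20 * log10(Vmax / Vnoise).
DR = 20 * log10(2.38 / 0.019)
DR = 20 * log10(125.26)
DR = 41.96 dB

41.96 dB


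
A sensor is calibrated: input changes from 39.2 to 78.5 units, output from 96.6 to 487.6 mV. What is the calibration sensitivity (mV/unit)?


Sensitivity = (y2 - y1) / (x2 - x1).
S = (487.6 - 96.6) / (78.5 - 39.2)
S = 391.0 / 39.3
S = 9.9491 mV/unit

9.9491 mV/unit


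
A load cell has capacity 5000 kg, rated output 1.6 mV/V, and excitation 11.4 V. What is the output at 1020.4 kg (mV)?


Vout = rated_output * Vex * (load / capacity).
Vout = 1.6 * 11.4 * (1020.4 / 5000)
Vout = 1.6 * 11.4 * 0.20408
Vout = 3.722 mV

3.722 mV


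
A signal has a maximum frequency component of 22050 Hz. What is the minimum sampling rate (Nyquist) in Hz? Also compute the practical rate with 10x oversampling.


By Nyquist theorem, fs_min = 2 * fmax.
fs_min = 2 * 22050 = 44100 Hz
Practical rate = 10 * fs_min = 10 * 44100 = 441000 Hz

fs_min = 44100 Hz, fs_practical = 441000 Hz


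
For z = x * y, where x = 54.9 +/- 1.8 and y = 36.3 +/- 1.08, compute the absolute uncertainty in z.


For a product z = x*y, the relative uncertainty is:
uz/z = sqrt((ux/x)^2 + (uy/y)^2)
Relative uncertainties: ux/x = 1.8/54.9 = 0.032787
uy/y = 1.08/36.3 = 0.029752
z = 54.9 * 36.3 = 1992.9
uz = 1992.9 * sqrt(0.032787^2 + 0.029752^2) = 88.232

88.232


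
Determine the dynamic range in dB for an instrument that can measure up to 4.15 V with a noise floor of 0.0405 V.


Dynamic range = 20 * log10(Vmax / Vnoise).
DR = 20 * log10(4.15 / 0.0405)
DR = 20 * log10(102.47)
DR = 40.21 dB

40.21 dB


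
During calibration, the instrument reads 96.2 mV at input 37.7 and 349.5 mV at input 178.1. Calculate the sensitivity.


Sensitivity = (y2 - y1) / (x2 - x1).
S = (349.5 - 96.2) / (178.1 - 37.7)
S = 253.3 / 140.4
S = 1.8041 mV/unit

1.8041 mV/unit


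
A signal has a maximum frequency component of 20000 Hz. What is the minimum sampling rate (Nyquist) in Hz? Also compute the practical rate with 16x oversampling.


By Nyquist theorem, fs_min = 2 * fmax.
fs_min = 2 * 20000 = 40000 Hz
Practical rate = 16 * fs_min = 16 * 40000 = 640000 Hz

fs_min = 40000 Hz, fs_practical = 640000 Hz


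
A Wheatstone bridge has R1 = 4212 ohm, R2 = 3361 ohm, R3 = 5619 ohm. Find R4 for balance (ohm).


At balance: R1*R4 = R2*R3, so R4 = R2*R3/R1.
R4 = 3361 * 5619 / 4212
R4 = 18885459 / 4212
R4 = 4483.73 ohm

4483.73 ohm


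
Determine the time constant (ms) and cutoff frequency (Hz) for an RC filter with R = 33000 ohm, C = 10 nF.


Time constant: tau = R * C.
tau = 33000 * 1.00e-08 = 0.00033 s
tau = 0.33 ms
Cutoff frequency: fc = 1 / (2*pi*R*C).
fc = 1 / (2*pi*0.00033) = 482.29 Hz

tau = 0.33 ms, fc = 482.29 Hz


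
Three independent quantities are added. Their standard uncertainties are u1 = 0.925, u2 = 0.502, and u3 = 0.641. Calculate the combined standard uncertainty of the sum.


For a sum of independent quantities, uc = sqrt(u1^2 + u2^2 + u3^2).
uc = sqrt(0.925^2 + 0.502^2 + 0.641^2)
uc = sqrt(0.855625 + 0.252004 + 0.410881)
uc = 1.2323

1.2323


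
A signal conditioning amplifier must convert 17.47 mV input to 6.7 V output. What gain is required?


Gain = Vout / Vin (converting to same units).
G = 6.7 V / 17.47 mV
G = 6700.0 mV / 17.47 mV
G = 383.51

383.51


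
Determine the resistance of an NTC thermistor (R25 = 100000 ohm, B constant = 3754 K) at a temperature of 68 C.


NTC thermistor equation: Rt = R25 * exp(B * (1/T - 1/T25)).
T in Kelvin: 341.15 K, T25 = 298.15 K
1/T - 1/T25 = 1/341.15 - 1/298.15 = -0.00042275
B * (1/T - 1/T25) = 3754 * -0.00042275 = -1.587
Rt = 100000 * exp(-1.587) = 20453.4 ohm

20453.4 ohm


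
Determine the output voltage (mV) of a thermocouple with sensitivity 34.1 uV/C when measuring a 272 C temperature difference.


The thermocouple output V = sensitivity * dT.
V = 34.1 uV/C * 272 C
V = 9275.2 uV
V = 9.275 mV

9.275 mV


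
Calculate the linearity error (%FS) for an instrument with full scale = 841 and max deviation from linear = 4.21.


Linearity error = (max deviation / full scale) * 100%.
Linearity = (4.21 / 841) * 100
Linearity = 0.501 %FS

0.501 %FS


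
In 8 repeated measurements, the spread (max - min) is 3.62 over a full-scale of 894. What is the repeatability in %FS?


Repeatability = (spread / full scale) * 100%.
R = (3.62 / 894) * 100
R = 0.405 %FS

0.405 %FS


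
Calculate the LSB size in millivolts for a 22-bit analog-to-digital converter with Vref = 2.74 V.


The resolution (LSB) of an ADC is Vref / 2^n.
LSB = 2.74 / 2^22
LSB = 2.74 / 4194304
LSB = 6.5e-07 V = 0.00065327 mV

0.00065327 mV


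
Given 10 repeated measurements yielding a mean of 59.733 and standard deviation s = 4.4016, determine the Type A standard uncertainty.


The standard uncertainty for Type A evaluation is u = s / sqrt(n).
u = 4.4016 / sqrt(10)
u = 4.4016 / 3.1623
u = 1.3919

1.3919


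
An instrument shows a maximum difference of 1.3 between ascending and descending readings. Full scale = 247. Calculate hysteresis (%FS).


Hysteresis = (max difference / full scale) * 100%.
H = (1.3 / 247) * 100
H = 0.526 %FS

0.526 %FS


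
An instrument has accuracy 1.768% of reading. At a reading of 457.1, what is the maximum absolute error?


Absolute error = (accuracy% / 100) * reading.
Error = (1.768 / 100) * 457.1
Error = 0.01768 * 457.1
Error = 8.0815

8.0815


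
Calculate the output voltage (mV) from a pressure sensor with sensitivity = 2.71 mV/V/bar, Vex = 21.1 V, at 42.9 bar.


Output = sensitivity * Vex * P.
Vout = 2.71 * 21.1 * 42.9
Vout = 57.181 * 42.9
Vout = 2453.06 mV

2453.06 mV


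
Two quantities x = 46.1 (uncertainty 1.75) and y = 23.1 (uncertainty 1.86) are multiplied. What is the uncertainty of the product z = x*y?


For a product z = x*y, the relative uncertainty is:
uz/z = sqrt((ux/x)^2 + (uy/y)^2)
Relative uncertainties: ux/x = 1.75/46.1 = 0.037961
uy/y = 1.86/23.1 = 0.080519
z = 46.1 * 23.1 = 1064.9
uz = 1064.9 * sqrt(0.037961^2 + 0.080519^2) = 94.797

94.797


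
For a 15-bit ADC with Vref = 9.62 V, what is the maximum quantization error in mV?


The maximum quantization error is +/- LSB/2.
LSB = Vref / 2^n = 9.62 / 32768 = 0.00029358 V
Max error = LSB / 2 = 0.00029358 / 2 = 0.00014679 V
Max error = 0.1468 mV

0.1468 mV


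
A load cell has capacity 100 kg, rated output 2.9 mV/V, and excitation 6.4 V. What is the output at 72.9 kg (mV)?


Vout = rated_output * Vex * (load / capacity).
Vout = 2.9 * 6.4 * (72.9 / 100)
Vout = 2.9 * 6.4 * 0.729
Vout = 13.53 mV

13.53 mV


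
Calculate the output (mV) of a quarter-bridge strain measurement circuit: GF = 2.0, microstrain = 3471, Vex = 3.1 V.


Quarter bridge output: Vout = (GF * epsilon * Vex) / 4.
Vout = (2.0 * 3471e-6 * 3.1) / 4
Vout = 0.0215202 / 4 V
Vout = 0.00538005 V = 5.38 mV

5.38 mV


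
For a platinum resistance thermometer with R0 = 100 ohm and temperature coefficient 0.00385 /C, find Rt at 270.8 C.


The RTD equation: Rt = R0 * (1 + alpha * T).
Rt = 100 * (1 + 0.00385 * 270.8)
Rt = 100 * (1 + 1.04258)
Rt = 100 * 2.04258
Rt = 204.258 ohm

204.258 ohm


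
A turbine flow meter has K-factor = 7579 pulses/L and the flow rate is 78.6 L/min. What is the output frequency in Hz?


Frequency = K * Q / 60 (converting L/min to L/s).
f = 7579 * 78.6 / 60
f = 595709.4 / 60
f = 9928.49 Hz

9928.49 Hz


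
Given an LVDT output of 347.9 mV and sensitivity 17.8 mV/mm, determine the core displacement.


Displacement = Vout / sensitivity.
d = 347.9 / 17.8
d = 19.545 mm

19.545 mm


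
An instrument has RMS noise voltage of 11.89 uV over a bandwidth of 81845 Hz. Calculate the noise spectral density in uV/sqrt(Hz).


Noise spectral density = Vrms / sqrt(BW).
NSD = 11.89 / sqrt(81845)
NSD = 11.89 / 286.0857
NSD = 0.0416 uV/sqrt(Hz)

0.0416 uV/sqrt(Hz)


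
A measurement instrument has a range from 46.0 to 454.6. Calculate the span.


Span = upper range - lower range.
Span = 454.6 - (46.0)
Span = 408.6

408.6


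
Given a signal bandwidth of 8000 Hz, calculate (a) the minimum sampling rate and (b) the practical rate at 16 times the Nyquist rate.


By Nyquist theorem, fs_min = 2 * fmax.
fs_min = 2 * 8000 = 16000 Hz
Practical rate = 16 * fs_min = 16 * 16000 = 256000 Hz

fs_min = 16000 Hz, fs_practical = 256000 Hz


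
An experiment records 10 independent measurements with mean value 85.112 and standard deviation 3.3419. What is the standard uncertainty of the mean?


The standard uncertainty for Type A evaluation is u = s / sqrt(n).
u = 3.3419 / sqrt(10)
u = 3.3419 / 3.1623
u = 1.0568

1.0568


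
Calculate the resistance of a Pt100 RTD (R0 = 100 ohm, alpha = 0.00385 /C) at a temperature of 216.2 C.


The RTD equation: Rt = R0 * (1 + alpha * T).
Rt = 100 * (1 + 0.00385 * 216.2)
Rt = 100 * (1 + 0.83237)
Rt = 100 * 1.83237
Rt = 183.237 ohm

183.237 ohm


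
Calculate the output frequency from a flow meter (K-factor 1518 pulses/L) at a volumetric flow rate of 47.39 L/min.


Frequency = K * Q / 60 (converting L/min to L/s).
f = 1518 * 47.39 / 60
f = 71938.02 / 60
f = 1198.97 Hz

1198.97 Hz


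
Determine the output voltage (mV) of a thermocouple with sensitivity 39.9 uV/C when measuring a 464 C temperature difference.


The thermocouple output V = sensitivity * dT.
V = 39.9 uV/C * 464 C
V = 18513.6 uV
V = 18.514 mV

18.514 mV


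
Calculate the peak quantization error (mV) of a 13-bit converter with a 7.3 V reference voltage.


The maximum quantization error is +/- LSB/2.
LSB = Vref / 2^n = 7.3 / 8192 = 0.00089111 V
Max error = LSB / 2 = 0.00089111 / 2 = 0.00044556 V
Max error = 0.4456 mV

0.4456 mV


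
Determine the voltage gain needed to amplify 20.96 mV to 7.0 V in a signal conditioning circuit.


Gain = Vout / Vin (converting to same units).
G = 7.0 V / 20.96 mV
G = 7000.0 mV / 20.96 mV
G = 333.97

333.97


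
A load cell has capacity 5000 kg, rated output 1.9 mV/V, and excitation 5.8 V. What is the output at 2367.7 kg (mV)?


Vout = rated_output * Vex * (load / capacity).
Vout = 1.9 * 5.8 * (2367.7 / 5000)
Vout = 1.9 * 5.8 * 0.47354
Vout = 5.218 mV

5.218 mV


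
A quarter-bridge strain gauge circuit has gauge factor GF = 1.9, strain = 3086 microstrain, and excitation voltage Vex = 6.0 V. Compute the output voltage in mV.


Quarter bridge output: Vout = (GF * epsilon * Vex) / 4.
Vout = (1.9 * 3086e-6 * 6.0) / 4
Vout = 0.0351804 / 4 V
Vout = 0.0087951 V = 8.7951 mV

8.7951 mV


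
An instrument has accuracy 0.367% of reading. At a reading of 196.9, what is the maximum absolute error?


Absolute error = (accuracy% / 100) * reading.
Error = (0.367 / 100) * 196.9
Error = 0.00367 * 196.9
Error = 0.7226

0.7226


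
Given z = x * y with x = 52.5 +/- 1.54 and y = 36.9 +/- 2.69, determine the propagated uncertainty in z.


For a product z = x*y, the relative uncertainty is:
uz/z = sqrt((ux/x)^2 + (uy/y)^2)
Relative uncertainties: ux/x = 1.54/52.5 = 0.029333
uy/y = 2.69/36.9 = 0.0729
z = 52.5 * 36.9 = 1937.2
uz = 1937.2 * sqrt(0.029333^2 + 0.0729^2) = 152.229

152.229


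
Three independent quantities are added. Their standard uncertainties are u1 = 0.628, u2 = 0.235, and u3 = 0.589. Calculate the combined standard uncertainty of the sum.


For a sum of independent quantities, uc = sqrt(u1^2 + u2^2 + u3^2).
uc = sqrt(0.628^2 + 0.235^2 + 0.589^2)
uc = sqrt(0.394384 + 0.055225 + 0.346921)
uc = 0.8925

0.8925


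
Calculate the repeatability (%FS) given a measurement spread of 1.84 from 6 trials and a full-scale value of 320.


Repeatability = (spread / full scale) * 100%.
R = (1.84 / 320) * 100
R = 0.575 %FS

0.575 %FS


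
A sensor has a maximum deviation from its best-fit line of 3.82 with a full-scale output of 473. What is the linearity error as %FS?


Linearity error = (max deviation / full scale) * 100%.
Linearity = (3.82 / 473) * 100
Linearity = 0.808 %FS

0.808 %FS


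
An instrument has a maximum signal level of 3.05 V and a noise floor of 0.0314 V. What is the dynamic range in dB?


Dynamic range = 20 * log10(Vmax / Vnoise).
DR = 20 * log10(3.05 / 0.0314)
DR = 20 * log10(97.13)
DR = 39.75 dB

39.75 dB


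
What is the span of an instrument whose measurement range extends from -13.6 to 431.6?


Span = upper range - lower range.
Span = 431.6 - (-13.6)
Span = 445.2

445.2


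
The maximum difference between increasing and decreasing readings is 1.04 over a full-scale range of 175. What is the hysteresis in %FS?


Hysteresis = (max difference / full scale) * 100%.
H = (1.04 / 175) * 100
H = 0.594 %FS

0.594 %FS


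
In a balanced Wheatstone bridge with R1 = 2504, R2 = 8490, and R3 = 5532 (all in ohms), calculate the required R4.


At balance: R1*R4 = R2*R3, so R4 = R2*R3/R1.
R4 = 8490 * 5532 / 2504
R4 = 46966680 / 2504
R4 = 18756.66 ohm

18756.66 ohm


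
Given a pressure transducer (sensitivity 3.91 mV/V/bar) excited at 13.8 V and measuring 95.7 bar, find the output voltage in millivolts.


Output = sensitivity * Vex * P.
Vout = 3.91 * 13.8 * 95.7
Vout = 53.958 * 95.7
Vout = 5163.78 mV

5163.78 mV


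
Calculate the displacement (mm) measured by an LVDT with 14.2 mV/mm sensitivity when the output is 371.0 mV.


Displacement = Vout / sensitivity.
d = 371.0 / 14.2
d = 26.127 mm

26.127 mm


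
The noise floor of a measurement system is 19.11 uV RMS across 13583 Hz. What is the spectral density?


Noise spectral density = Vrms / sqrt(BW).
NSD = 19.11 / sqrt(13583)
NSD = 19.11 / 116.5461
NSD = 0.164 uV/sqrt(Hz)

0.164 uV/sqrt(Hz)


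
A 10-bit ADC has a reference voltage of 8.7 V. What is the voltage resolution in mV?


The resolution (LSB) of an ADC is Vref / 2^n.
LSB = 8.7 / 2^10
LSB = 8.7 / 1024
LSB = 0.00849609 V = 8.49609375 mV

8.49609375 mV


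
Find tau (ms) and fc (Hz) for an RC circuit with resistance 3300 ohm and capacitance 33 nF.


Time constant: tau = R * C.
tau = 3300 * 3.30e-08 = 0.0001089 s
tau = 0.1089 ms
Cutoff frequency: fc = 1 / (2*pi*R*C).
fc = 1 / (2*pi*0.0001089) = 1461.48 Hz

tau = 0.1089 ms, fc = 1461.48 Hz


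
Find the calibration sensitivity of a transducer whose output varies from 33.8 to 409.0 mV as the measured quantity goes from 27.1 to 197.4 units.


Sensitivity = (y2 - y1) / (x2 - x1).
S = (409.0 - 33.8) / (197.4 - 27.1)
S = 375.2 / 170.3
S = 2.2032 mV/unit

2.2032 mV/unit


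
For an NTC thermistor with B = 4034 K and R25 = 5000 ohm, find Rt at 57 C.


NTC thermistor equation: Rt = R25 * exp(B * (1/T - 1/T25)).
T in Kelvin: 330.15 K, T25 = 298.15 K
1/T - 1/T25 = 1/330.15 - 1/298.15 = -0.00032509
B * (1/T - 1/T25) = 4034 * -0.00032509 = -1.3114
Rt = 5000 * exp(-1.3114) = 1347.2 ohm

1347.2 ohm


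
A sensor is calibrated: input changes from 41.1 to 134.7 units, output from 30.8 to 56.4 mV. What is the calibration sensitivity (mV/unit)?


Sensitivity = (y2 - y1) / (x2 - x1).
S = (56.4 - 30.8) / (134.7 - 41.1)
S = 25.6 / 93.6
S = 0.2735 mV/unit

0.2735 mV/unit


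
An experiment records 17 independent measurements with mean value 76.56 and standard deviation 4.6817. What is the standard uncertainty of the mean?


The standard uncertainty for Type A evaluation is u = s / sqrt(n).
u = 4.6817 / sqrt(17)
u = 4.6817 / 4.1231
u = 1.1355

1.1355


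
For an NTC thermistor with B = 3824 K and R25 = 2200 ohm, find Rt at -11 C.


NTC thermistor equation: Rt = R25 * exp(B * (1/T - 1/T25)).
T in Kelvin: 262.15 K, T25 = 298.15 K
1/T - 1/T25 = 1/262.15 - 1/298.15 = 0.00046059
B * (1/T - 1/T25) = 3824 * 0.00046059 = 1.7613
Rt = 2200 * exp(1.7613) = 12804.1 ohm

12804.1 ohm


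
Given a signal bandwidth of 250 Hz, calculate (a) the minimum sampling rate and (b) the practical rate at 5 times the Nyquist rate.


By Nyquist theorem, fs_min = 2 * fmax.
fs_min = 2 * 250 = 500 Hz
Practical rate = 5 * fs_min = 5 * 500 = 2500 Hz

fs_min = 500 Hz, fs_practical = 2500 Hz


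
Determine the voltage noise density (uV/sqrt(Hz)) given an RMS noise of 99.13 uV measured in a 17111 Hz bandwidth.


Noise spectral density = Vrms / sqrt(BW).
NSD = 99.13 / sqrt(17111)
NSD = 99.13 / 130.809
NSD = 0.7578 uV/sqrt(Hz)

0.7578 uV/sqrt(Hz)


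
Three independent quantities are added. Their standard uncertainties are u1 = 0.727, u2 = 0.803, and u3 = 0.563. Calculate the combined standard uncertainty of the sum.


For a sum of independent quantities, uc = sqrt(u1^2 + u2^2 + u3^2).
uc = sqrt(0.727^2 + 0.803^2 + 0.563^2)
uc = sqrt(0.528529 + 0.644809 + 0.316969)
uc = 1.2208

1.2208


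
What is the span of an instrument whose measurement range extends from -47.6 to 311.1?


Span = upper range - lower range.
Span = 311.1 - (-47.6)
Span = 358.7

358.7


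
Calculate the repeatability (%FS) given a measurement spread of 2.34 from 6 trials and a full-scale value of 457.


Repeatability = (spread / full scale) * 100%.
R = (2.34 / 457) * 100
R = 0.512 %FS

0.512 %FS


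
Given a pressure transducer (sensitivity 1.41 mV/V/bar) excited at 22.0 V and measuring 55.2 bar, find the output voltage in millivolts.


Output = sensitivity * Vex * P.
Vout = 1.41 * 22.0 * 55.2
Vout = 31.02 * 55.2
Vout = 1712.3 mV

1712.3 mV


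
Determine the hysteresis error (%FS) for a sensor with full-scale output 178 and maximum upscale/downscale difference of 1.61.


Hysteresis = (max difference / full scale) * 100%.
H = (1.61 / 178) * 100
H = 0.904 %FS

0.904 %FS


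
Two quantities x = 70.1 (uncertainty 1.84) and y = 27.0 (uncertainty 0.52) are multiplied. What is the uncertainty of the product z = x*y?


For a product z = x*y, the relative uncertainty is:
uz/z = sqrt((ux/x)^2 + (uy/y)^2)
Relative uncertainties: ux/x = 1.84/70.1 = 0.026248
uy/y = 0.52/27.0 = 0.019259
z = 70.1 * 27.0 = 1892.7
uz = 1892.7 * sqrt(0.026248^2 + 0.019259^2) = 61.619

61.619


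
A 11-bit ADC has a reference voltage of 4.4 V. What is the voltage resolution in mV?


The resolution (LSB) of an ADC is Vref / 2^n.
LSB = 4.4 / 2^11
LSB = 4.4 / 2048
LSB = 0.00214844 V = 2.1484375 mV

2.1484375 mV


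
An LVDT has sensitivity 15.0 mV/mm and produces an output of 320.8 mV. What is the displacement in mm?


Displacement = Vout / sensitivity.
d = 320.8 / 15.0
d = 21.387 mm

21.387 mm


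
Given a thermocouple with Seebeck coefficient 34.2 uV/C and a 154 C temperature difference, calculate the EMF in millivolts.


The thermocouple output V = sensitivity * dT.
V = 34.2 uV/C * 154 C
V = 5266.8 uV
V = 5.267 mV

5.267 mV


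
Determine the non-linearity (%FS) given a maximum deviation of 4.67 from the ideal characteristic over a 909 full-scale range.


Linearity error = (max deviation / full scale) * 100%.
Linearity = (4.67 / 909) * 100
Linearity = 0.514 %FS

0.514 %FS


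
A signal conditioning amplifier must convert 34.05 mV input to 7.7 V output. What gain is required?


Gain = Vout / Vin (converting to same units).
G = 7.7 V / 34.05 mV
G = 7700.0 mV / 34.05 mV
G = 226.14

226.14


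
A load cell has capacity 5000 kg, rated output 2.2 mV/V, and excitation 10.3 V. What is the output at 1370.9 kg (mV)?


Vout = rated_output * Vex * (load / capacity).
Vout = 2.2 * 10.3 * (1370.9 / 5000)
Vout = 2.2 * 10.3 * 0.27418
Vout = 6.213 mV

6.213 mV


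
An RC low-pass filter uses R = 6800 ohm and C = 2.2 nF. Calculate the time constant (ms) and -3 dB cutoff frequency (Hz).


Time constant: tau = R * C.
tau = 6800 * 2.20e-09 = 1.496e-05 s
tau = 0.015 ms
Cutoff frequency: fc = 1 / (2*pi*R*C).
fc = 1 / (2*pi*1.496e-05) = 10638.7 Hz

tau = 0.015 ms, fc = 10638.7 Hz


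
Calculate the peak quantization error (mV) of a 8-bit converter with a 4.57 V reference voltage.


The maximum quantization error is +/- LSB/2.
LSB = Vref / 2^n = 4.57 / 256 = 0.01785156 V
Max error = LSB / 2 = 0.01785156 / 2 = 0.00892578 V
Max error = 8.9258 mV

8.9258 mV


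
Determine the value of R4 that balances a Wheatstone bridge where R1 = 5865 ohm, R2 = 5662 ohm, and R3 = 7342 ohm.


At balance: R1*R4 = R2*R3, so R4 = R2*R3/R1.
R4 = 5662 * 7342 / 5865
R4 = 41570404 / 5865
R4 = 7087.88 ohm

7087.88 ohm


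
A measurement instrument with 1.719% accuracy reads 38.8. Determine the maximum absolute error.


Absolute error = (accuracy% / 100) * reading.
Error = (1.719 / 100) * 38.8
Error = 0.01719 * 38.8
Error = 0.667

0.667


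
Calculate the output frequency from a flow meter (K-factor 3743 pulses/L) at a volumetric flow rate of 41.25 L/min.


Frequency = K * Q / 60 (converting L/min to L/s).
f = 3743 * 41.25 / 60
f = 154398.75 / 60
f = 2573.31 Hz

2573.31 Hz


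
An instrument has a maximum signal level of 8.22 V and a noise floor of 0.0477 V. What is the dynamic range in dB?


Dynamic range = 20 * log10(Vmax / Vnoise).
DR = 20 * log10(8.22 / 0.0477)
DR = 20 * log10(172.33)
DR = 44.73 dB

44.73 dB


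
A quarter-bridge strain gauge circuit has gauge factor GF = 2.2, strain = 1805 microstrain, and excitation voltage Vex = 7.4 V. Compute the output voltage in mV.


Quarter bridge output: Vout = (GF * epsilon * Vex) / 4.
Vout = (2.2 * 1805e-6 * 7.4) / 4
Vout = 0.0293854 / 4 V
Vout = 0.00734635 V = 7.3464 mV

7.3464 mV


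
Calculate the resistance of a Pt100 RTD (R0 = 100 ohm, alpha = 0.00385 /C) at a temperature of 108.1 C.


The RTD equation: Rt = R0 * (1 + alpha * T).
Rt = 100 * (1 + 0.00385 * 108.1)
Rt = 100 * (1 + 0.416185)
Rt = 100 * 1.416185
Rt = 141.619 ohm

141.619 ohm


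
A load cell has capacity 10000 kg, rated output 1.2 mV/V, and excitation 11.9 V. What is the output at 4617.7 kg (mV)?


Vout = rated_output * Vex * (load / capacity).
Vout = 1.2 * 11.9 * (4617.7 / 10000)
Vout = 1.2 * 11.9 * 0.46177
Vout = 6.594 mV

6.594 mV


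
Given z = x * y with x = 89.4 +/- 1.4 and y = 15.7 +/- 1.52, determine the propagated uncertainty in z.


For a product z = x*y, the relative uncertainty is:
uz/z = sqrt((ux/x)^2 + (uy/y)^2)
Relative uncertainties: ux/x = 1.4/89.4 = 0.01566
uy/y = 1.52/15.7 = 0.096815
z = 89.4 * 15.7 = 1403.6
uz = 1403.6 * sqrt(0.01566^2 + 0.096815^2) = 137.654

137.654


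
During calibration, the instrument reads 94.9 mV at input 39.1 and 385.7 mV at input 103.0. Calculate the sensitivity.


Sensitivity = (y2 - y1) / (x2 - x1).
S = (385.7 - 94.9) / (103.0 - 39.1)
S = 290.8 / 63.9
S = 4.5509 mV/unit

4.5509 mV/unit


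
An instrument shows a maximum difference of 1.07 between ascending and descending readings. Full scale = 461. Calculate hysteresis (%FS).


Hysteresis = (max difference / full scale) * 100%.
H = (1.07 / 461) * 100
H = 0.232 %FS

0.232 %FS


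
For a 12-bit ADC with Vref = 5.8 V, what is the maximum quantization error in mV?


The maximum quantization error is +/- LSB/2.
LSB = Vref / 2^n = 5.8 / 4096 = 0.00141602 V
Max error = LSB / 2 = 0.00141602 / 2 = 0.00070801 V
Max error = 0.708 mV

0.708 mV


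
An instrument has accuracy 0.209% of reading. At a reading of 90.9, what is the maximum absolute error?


Absolute error = (accuracy% / 100) * reading.
Error = (0.209 / 100) * 90.9
Error = 0.00209 * 90.9
Error = 0.19

0.19


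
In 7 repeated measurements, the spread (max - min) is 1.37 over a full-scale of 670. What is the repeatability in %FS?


Repeatability = (spread / full scale) * 100%.
R = (1.37 / 670) * 100
R = 0.204 %FS

0.204 %FS


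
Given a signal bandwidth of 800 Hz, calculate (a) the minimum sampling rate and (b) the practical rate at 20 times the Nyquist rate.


By Nyquist theorem, fs_min = 2 * fmax.
fs_min = 2 * 800 = 1600 Hz
Practical rate = 20 * fs_min = 20 * 1600 = 32000 Hz

fs_min = 1600 Hz, fs_practical = 32000 Hz


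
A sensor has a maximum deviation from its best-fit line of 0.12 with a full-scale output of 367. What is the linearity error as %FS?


Linearity error = (max deviation / full scale) * 100%.
Linearity = (0.12 / 367) * 100
Linearity = 0.033 %FS

0.033 %FS


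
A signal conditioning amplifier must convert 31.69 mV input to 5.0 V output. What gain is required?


Gain = Vout / Vin (converting to same units).
G = 5.0 V / 31.69 mV
G = 5000.0 mV / 31.69 mV
G = 157.78

157.78


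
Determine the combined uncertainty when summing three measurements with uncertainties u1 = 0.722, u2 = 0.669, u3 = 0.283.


For a sum of independent quantities, uc = sqrt(u1^2 + u2^2 + u3^2).
uc = sqrt(0.722^2 + 0.669^2 + 0.283^2)
uc = sqrt(0.521284 + 0.447561 + 0.080089)
uc = 1.0242

1.0242


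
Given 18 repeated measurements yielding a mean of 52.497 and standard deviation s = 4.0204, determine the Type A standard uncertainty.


The standard uncertainty for Type A evaluation is u = s / sqrt(n).
u = 4.0204 / sqrt(18)
u = 4.0204 / 4.2426
u = 0.9476

0.9476


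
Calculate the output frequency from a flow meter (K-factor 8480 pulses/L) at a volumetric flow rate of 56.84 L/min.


Frequency = K * Q / 60 (converting L/min to L/s).
f = 8480 * 56.84 / 60
f = 482003.2 / 60
f = 8033.39 Hz

8033.39 Hz


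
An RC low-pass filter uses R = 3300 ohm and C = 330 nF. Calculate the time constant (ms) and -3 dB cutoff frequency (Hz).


Time constant: tau = R * C.
tau = 3300 * 3.30e-07 = 0.001089 s
tau = 1.089 ms
Cutoff frequency: fc = 1 / (2*pi*R*C).
fc = 1 / (2*pi*0.001089) = 146.15 Hz

tau = 1.089 ms, fc = 146.15 Hz


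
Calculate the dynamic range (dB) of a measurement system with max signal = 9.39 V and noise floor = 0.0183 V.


Dynamic range = 20 * log10(Vmax / Vnoise).
DR = 20 * log10(9.39 / 0.0183)
DR = 20 * log10(513.11)
DR = 54.2 dB

54.2 dB


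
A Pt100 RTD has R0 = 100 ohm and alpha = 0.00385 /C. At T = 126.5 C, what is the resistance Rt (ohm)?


The RTD equation: Rt = R0 * (1 + alpha * T).
Rt = 100 * (1 + 0.00385 * 126.5)
Rt = 100 * (1 + 0.487025)
Rt = 100 * 1.487025
Rt = 148.703 ohm

148.703 ohm


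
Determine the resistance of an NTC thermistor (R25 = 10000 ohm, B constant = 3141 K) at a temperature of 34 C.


NTC thermistor equation: Rt = R25 * exp(B * (1/T - 1/T25)).
T in Kelvin: 307.15 K, T25 = 298.15 K
1/T - 1/T25 = 1/307.15 - 1/298.15 = -9.828e-05
B * (1/T - 1/T25) = 3141 * -9.828e-05 = -0.3087
Rt = 10000 * exp(-0.3087) = 7344.1 ohm

7344.1 ohm


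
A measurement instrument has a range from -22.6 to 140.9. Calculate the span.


Span = upper range - lower range.
Span = 140.9 - (-22.6)
Span = 163.5

163.5


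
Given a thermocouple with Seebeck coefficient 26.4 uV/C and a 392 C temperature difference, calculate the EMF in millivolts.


The thermocouple output V = sensitivity * dT.
V = 26.4 uV/C * 392 C
V = 10348.8 uV
V = 10.349 mV

10.349 mV


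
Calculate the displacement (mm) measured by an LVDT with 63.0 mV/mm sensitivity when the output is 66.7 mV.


Displacement = Vout / sensitivity.
d = 66.7 / 63.0
d = 1.059 mm

1.059 mm


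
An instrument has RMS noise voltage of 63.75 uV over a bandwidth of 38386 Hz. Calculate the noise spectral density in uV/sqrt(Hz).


Noise spectral density = Vrms / sqrt(BW).
NSD = 63.75 / sqrt(38386)
NSD = 63.75 / 195.9235
NSD = 0.3254 uV/sqrt(Hz)

0.3254 uV/sqrt(Hz)


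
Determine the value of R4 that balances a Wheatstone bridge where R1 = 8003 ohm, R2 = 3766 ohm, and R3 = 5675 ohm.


At balance: R1*R4 = R2*R3, so R4 = R2*R3/R1.
R4 = 3766 * 5675 / 8003
R4 = 21372050 / 8003
R4 = 2670.5 ohm

2670.5 ohm


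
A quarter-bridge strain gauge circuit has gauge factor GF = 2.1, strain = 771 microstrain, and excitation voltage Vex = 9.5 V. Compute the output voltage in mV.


Quarter bridge output: Vout = (GF * epsilon * Vex) / 4.
Vout = (2.1 * 771e-6 * 9.5) / 4
Vout = 0.01538145 / 4 V
Vout = 0.00384536 V = 3.8454 mV

3.8454 mV


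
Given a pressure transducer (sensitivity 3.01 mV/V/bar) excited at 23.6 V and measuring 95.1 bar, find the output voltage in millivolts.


Output = sensitivity * Vex * P.
Vout = 3.01 * 23.6 * 95.1
Vout = 71.036 * 95.1
Vout = 6755.52 mV

6755.52 mV


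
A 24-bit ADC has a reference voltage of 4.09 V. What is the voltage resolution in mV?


The resolution (LSB) of an ADC is Vref / 2^n.
LSB = 4.09 / 2^24
LSB = 4.09 / 16777216
LSB = 2.4e-07 V = 0.00024378 mV

0.00024378 mV


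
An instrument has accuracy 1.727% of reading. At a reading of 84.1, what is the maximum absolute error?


Absolute error = (accuracy% / 100) * reading.
Error = (1.727 / 100) * 84.1
Error = 0.01727 * 84.1
Error = 1.4524

1.4524


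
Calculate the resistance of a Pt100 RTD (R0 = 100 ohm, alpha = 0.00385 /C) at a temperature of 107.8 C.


The RTD equation: Rt = R0 * (1 + alpha * T).
Rt = 100 * (1 + 0.00385 * 107.8)
Rt = 100 * (1 + 0.41503)
Rt = 100 * 1.41503
Rt = 141.503 ohm

141.503 ohm


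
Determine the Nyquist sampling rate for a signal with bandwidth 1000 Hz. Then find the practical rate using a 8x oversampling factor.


By Nyquist theorem, fs_min = 2 * fmax.
fs_min = 2 * 1000 = 2000 Hz
Practical rate = 8 * fs_min = 8 * 2000 = 16000 Hz

fs_min = 2000 Hz, fs_practical = 16000 Hz


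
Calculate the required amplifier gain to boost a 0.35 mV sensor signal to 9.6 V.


Gain = Vout / Vin (converting to same units).
G = 9.6 V / 0.35 mV
G = 9600.0 mV / 0.35 mV
G = 27428.57

27428.57


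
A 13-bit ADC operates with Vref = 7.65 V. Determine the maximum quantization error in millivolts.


The maximum quantization error is +/- LSB/2.
LSB = Vref / 2^n = 7.65 / 8192 = 0.00093384 V
Max error = LSB / 2 = 0.00093384 / 2 = 0.00046692 V
Max error = 0.4669 mV

0.4669 mV


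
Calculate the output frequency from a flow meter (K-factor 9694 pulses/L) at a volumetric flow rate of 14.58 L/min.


Frequency = K * Q / 60 (converting L/min to L/s).
f = 9694 * 14.58 / 60
f = 141338.52 / 60
f = 2355.64 Hz

2355.64 Hz


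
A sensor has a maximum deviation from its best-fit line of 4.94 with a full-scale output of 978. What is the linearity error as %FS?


Linearity error = (max deviation / full scale) * 100%.
Linearity = (4.94 / 978) * 100
Linearity = 0.505 %FS

0.505 %FS


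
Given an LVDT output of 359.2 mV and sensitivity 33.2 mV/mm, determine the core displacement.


Displacement = Vout / sensitivity.
d = 359.2 / 33.2
d = 10.819 mm

10.819 mm


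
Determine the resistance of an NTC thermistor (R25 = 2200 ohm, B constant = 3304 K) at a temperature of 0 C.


NTC thermistor equation: Rt = R25 * exp(B * (1/T - 1/T25)).
T in Kelvin: 273.15 K, T25 = 298.15 K
1/T - 1/T25 = 1/273.15 - 1/298.15 = 0.00030698
B * (1/T - 1/T25) = 3304 * 0.00030698 = 1.0142
Rt = 2200 * exp(1.0142) = 6066.0 ohm

6066.0 ohm


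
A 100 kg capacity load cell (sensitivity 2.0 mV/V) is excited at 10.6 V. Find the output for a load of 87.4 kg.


Vout = rated_output * Vex * (load / capacity).
Vout = 2.0 * 10.6 * (87.4 / 100)
Vout = 2.0 * 10.6 * 0.874
Vout = 18.529 mV

18.529 mV


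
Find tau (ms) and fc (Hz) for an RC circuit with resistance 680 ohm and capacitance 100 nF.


Time constant: tau = R * C.
tau = 680 * 1.00e-07 = 6.8e-05 s
tau = 0.068 ms
Cutoff frequency: fc = 1 / (2*pi*R*C).
fc = 1 / (2*pi*6.8e-05) = 2340.51 Hz

tau = 0.068 ms, fc = 2340.51 Hz


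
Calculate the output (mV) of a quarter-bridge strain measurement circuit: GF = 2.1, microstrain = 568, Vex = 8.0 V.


Quarter bridge output: Vout = (GF * epsilon * Vex) / 4.
Vout = (2.1 * 568e-6 * 8.0) / 4
Vout = 0.0095424 / 4 V
Vout = 0.0023856 V = 2.3856 mV

2.3856 mV


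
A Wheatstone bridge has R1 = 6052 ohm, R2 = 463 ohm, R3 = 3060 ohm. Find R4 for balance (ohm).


At balance: R1*R4 = R2*R3, so R4 = R2*R3/R1.
R4 = 463 * 3060 / 6052
R4 = 1416780 / 6052
R4 = 234.1 ohm

234.1 ohm


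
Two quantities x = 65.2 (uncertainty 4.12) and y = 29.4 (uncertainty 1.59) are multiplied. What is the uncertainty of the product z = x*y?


For a product z = x*y, the relative uncertainty is:
uz/z = sqrt((ux/x)^2 + (uy/y)^2)
Relative uncertainties: ux/x = 4.12/65.2 = 0.06319
uy/y = 1.59/29.4 = 0.054082
z = 65.2 * 29.4 = 1916.9
uz = 1916.9 * sqrt(0.06319^2 + 0.054082^2) = 159.434

159.434


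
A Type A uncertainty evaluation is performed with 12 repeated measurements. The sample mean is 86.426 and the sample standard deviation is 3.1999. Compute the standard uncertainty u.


The standard uncertainty for Type A evaluation is u = s / sqrt(n).
u = 3.1999 / sqrt(12)
u = 3.1999 / 3.4641
u = 0.9237

0.9237


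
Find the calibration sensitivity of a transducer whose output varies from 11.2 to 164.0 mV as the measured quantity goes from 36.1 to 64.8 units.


Sensitivity = (y2 - y1) / (x2 - x1).
S = (164.0 - 11.2) / (64.8 - 36.1)
S = 152.8 / 28.7
S = 5.324 mV/unit

5.324 mV/unit


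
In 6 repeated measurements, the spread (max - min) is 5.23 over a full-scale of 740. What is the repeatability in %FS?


Repeatability = (spread / full scale) * 100%.
R = (5.23 / 740) * 100
R = 0.707 %FS

0.707 %FS


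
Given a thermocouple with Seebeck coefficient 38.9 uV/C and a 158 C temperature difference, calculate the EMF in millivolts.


The thermocouple output V = sensitivity * dT.
V = 38.9 uV/C * 158 C
V = 6146.2 uV
V = 6.146 mV

6.146 mV


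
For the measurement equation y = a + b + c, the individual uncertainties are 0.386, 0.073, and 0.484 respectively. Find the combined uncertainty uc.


For a sum of independent quantities, uc = sqrt(u1^2 + u2^2 + u3^2).
uc = sqrt(0.386^2 + 0.073^2 + 0.484^2)
uc = sqrt(0.148996 + 0.005329 + 0.234256)
uc = 0.6234

0.6234


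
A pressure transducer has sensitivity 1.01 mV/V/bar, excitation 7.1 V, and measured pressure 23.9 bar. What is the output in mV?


Output = sensitivity * Vex * P.
Vout = 1.01 * 7.1 * 23.9
Vout = 7.171 * 23.9
Vout = 171.39 mV

171.39 mV


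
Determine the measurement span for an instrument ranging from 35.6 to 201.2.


Span = upper range - lower range.
Span = 201.2 - (35.6)
Span = 165.6

165.6


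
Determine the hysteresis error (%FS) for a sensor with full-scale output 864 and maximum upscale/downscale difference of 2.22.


Hysteresis = (max difference / full scale) * 100%.
H = (2.22 / 864) * 100
H = 0.257 %FS

0.257 %FS


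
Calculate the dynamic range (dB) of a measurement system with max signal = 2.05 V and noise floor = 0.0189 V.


Dynamic range = 20 * log10(Vmax / Vnoise).
DR = 20 * log10(2.05 / 0.0189)
DR = 20 * log10(108.47)
DR = 40.71 dB

40.71 dB


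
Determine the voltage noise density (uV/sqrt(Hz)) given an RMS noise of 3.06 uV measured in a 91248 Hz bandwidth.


Noise spectral density = Vrms / sqrt(BW).
NSD = 3.06 / sqrt(91248)
NSD = 3.06 / 302.0728
NSD = 0.0101 uV/sqrt(Hz)

0.0101 uV/sqrt(Hz)


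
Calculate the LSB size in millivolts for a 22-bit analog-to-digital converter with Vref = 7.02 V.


The resolution (LSB) of an ADC is Vref / 2^n.
LSB = 7.02 / 2^22
LSB = 7.02 / 4194304
LSB = 1.67e-06 V = 0.0016737 mV

0.0016737 mV


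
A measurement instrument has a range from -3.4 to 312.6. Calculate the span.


Span = upper range - lower range.
Span = 312.6 - (-3.4)
Span = 316.0

316.0
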